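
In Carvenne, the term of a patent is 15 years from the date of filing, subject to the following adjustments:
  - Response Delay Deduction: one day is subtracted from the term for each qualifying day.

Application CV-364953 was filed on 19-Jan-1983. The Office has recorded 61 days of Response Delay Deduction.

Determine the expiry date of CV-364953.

November 19, 1997

Base term: filing date + 15 years → 19 January 1998.
Response Delay Deduction: −61 days → 19 November 1997.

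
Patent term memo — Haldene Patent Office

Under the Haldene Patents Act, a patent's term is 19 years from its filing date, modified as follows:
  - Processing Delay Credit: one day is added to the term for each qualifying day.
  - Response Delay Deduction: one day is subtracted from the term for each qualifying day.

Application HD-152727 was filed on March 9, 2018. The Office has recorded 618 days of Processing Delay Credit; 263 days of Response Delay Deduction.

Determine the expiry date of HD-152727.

February 27, 2038

Base term: filing date + 19 years → 9 March 2037.
Processing Delay Credit: +618 days → 17 November 2038.
Response Delay Deduction: −263 days → 27 February 2038.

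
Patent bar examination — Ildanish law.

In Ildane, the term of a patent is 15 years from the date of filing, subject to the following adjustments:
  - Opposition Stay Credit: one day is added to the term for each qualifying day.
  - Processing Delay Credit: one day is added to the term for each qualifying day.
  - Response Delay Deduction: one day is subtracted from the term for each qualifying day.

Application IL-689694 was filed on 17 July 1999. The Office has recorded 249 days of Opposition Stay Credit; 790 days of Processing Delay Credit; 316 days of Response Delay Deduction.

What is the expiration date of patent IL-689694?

2016-07-09

Base term: filing date + 15 years → 17 July 2014.
Opposition Stay Credit: +249 days → 23 March 2015.
Processing Delay Credit: +790 days → 21 May 2017.
Response Delay Deduction: −316 days → 9 July 2016.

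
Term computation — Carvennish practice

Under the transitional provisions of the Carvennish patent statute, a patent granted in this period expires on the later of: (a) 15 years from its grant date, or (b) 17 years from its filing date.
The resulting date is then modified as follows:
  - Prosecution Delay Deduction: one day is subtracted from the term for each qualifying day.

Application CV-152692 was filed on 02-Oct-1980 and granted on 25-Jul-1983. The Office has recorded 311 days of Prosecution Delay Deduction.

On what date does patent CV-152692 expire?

(a) grant + 15 years → 25 July 1998.
(b) filing + 17 years → 2 October 1997.
Later of the two: 25 July 1998.
Prosecution Delay Deduction: −311 days → 17 September 1997.

September 17, 1997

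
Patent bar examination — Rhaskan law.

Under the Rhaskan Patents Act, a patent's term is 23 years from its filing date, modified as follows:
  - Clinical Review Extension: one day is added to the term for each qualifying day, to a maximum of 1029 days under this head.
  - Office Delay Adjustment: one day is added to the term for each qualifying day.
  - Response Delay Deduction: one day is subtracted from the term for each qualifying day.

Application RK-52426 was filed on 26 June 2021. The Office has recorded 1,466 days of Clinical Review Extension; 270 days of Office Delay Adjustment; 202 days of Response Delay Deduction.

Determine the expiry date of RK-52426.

June 28, 2047

Base term: filing date + 23 years → 26 June 2044.
Clinical Review Extension: 1466 days claimed exceeds the 1029-day cap, so +1029 days → 21 April 2047.
Office Delay Adjustment: +270 days → 16 January 2048.
Response Delay Deduction: −202 days → 28 June 2047.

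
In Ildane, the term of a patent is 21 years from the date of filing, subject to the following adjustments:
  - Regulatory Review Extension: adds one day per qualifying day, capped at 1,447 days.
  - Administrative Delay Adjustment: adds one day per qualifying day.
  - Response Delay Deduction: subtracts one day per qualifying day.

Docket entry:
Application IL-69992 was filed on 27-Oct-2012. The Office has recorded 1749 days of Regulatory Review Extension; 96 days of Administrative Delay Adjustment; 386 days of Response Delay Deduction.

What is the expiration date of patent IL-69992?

December 27, 2036

Base term: filing date + 21 years → 27 October 2033.
Regulatory Review Extension: 1749 days claimed exceeds the 1447-day cap, so +1447 days → 13 October 2037.
Administrative Delay Adjustment: +96 days → 17 January 2038.
Response Delay Deduction: −386 days → 27 December 2036.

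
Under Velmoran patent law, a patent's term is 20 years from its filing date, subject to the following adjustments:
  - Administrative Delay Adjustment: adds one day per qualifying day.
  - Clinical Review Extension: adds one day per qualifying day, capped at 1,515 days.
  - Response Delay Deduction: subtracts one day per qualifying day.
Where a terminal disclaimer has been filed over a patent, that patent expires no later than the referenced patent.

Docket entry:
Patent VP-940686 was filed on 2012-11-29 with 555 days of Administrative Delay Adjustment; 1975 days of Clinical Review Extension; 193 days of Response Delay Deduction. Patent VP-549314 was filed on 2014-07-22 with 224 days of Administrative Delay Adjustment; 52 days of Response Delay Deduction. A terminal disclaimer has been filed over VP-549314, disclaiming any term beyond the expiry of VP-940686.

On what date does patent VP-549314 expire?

Natural term of VP-549314:
  Base: filing + 20 years → 22 July 2034.
  Administrative Delay Adjustment: +224 days → 3 March 2035.
  Response Delay Deduction: −52 days → 10 January 2035.
Expiry of referenced patent VP-940686:
  Base: filing + 20 years → 29 November 2032.
  Administrative Delay Adjustment: +555 days → 7 June 2034.
  Clinical Review Extension: 1975 days claimed exceeds the 1515-day cap, so +1515 days → 31 July 2038.
  Response Delay Deduction: −193 days → 19 January 2038.
Terminal disclaimer: VP-549314 expires on the earlier of 10 January 2035 and 19 January 2038.

2035-01-10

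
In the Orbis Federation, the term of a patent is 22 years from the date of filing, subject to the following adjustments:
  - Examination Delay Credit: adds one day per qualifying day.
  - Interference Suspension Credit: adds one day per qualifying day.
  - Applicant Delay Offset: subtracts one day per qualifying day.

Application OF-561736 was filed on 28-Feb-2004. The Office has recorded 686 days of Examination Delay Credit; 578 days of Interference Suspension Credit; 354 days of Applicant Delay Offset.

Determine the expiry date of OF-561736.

2028-08-26

Base term: filing date + 22 years → 28 February 2026.
Examination Delay Credit: +686 days → 15 January 2028.
Interference Suspension Credit: +578 days → 15 August 2029.
Applicant Delay Offset: −354 days → 26 August 2028.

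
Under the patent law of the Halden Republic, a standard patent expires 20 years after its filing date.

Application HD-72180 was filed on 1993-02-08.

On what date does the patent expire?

Filing date + 20 years → 8 February 2013.

2013-02-08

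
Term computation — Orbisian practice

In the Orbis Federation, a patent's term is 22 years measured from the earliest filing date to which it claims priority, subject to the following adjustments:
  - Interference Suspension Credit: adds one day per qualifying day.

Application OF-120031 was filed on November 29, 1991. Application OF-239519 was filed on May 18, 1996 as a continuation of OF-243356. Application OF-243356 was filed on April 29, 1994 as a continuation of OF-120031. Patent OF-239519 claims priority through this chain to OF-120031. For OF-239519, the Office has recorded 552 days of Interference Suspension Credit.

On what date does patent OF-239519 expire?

June 4, 2015

Earliest priority filing: 29 November 1991.
Base term: 29 November 1991 + 22 years → 29 November 2013.
Interference Suspension Credit: +552 days → 4 June 2015.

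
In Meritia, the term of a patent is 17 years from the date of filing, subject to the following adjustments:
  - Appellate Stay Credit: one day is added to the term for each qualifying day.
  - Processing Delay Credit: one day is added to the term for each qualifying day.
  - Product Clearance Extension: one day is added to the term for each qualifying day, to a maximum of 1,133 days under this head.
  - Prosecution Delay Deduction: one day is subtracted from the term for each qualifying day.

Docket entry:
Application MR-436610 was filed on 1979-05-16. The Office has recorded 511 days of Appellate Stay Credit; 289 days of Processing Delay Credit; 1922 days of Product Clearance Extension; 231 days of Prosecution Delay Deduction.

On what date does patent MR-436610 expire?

January 12, 2001

Base term: filing date + 17 years → 16 May 1996.
Appellate Stay Credit: +511 days → 9 October 1997.
Processing Delay Credit: +289 days → 25 July 1998.
Product Clearance Extension: 1922 days claimed exceeds the 1133-day cap, so +1133 days → 31 August 2001.
Prosecution Delay Deduction: −231 days → 12 January 2001.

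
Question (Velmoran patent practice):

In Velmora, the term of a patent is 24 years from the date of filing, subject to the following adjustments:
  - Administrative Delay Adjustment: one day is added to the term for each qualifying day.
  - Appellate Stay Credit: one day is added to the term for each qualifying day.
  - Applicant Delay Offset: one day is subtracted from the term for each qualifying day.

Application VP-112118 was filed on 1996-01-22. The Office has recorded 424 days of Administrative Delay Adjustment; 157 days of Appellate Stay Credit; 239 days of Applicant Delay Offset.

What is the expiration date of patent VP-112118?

December 29, 2020

Base term: filing date + 24 years → 22 January 2020.
Administrative Delay Adjustment: +424 days → 21 March 2021.
Appellate Stay Credit: +157 days → 25 August 2021.
Applicant Delay Offset: −239 days → 29 December 2020.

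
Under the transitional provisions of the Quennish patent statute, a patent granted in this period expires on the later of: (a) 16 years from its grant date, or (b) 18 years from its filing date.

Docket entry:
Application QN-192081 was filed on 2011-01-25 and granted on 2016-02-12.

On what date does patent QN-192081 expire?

(a) grant + 16 years → 12 February 2032.
(b) filing + 18 years → 25 January 2029.
Later of the two: 12 February 2032.

2032-02-12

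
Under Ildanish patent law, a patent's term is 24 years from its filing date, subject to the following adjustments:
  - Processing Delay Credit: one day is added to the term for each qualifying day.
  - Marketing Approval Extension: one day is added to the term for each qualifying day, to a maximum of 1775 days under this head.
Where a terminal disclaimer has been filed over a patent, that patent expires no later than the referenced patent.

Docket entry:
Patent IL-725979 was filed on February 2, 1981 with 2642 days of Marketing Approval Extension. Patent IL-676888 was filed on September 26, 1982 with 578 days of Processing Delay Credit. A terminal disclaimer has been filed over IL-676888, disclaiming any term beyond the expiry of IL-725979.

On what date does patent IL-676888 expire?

Natural term of IL-676888:
  Base: filing + 24 years → 26 September 2006.
  Processing Delay Credit: +578 days → 26 April 2008.
Expiry of referenced patent IL-725979:
  Base: filing + 24 years → 2 February 2005.
  Marketing Approval Extension: 2642 days claimed exceeds the 1775-day cap, so +1775 days → 13 December 2009.
Terminal disclaimer: IL-676888 expires on the earlier of 26 April 2008 and 13 December 2009.

April 26, 2008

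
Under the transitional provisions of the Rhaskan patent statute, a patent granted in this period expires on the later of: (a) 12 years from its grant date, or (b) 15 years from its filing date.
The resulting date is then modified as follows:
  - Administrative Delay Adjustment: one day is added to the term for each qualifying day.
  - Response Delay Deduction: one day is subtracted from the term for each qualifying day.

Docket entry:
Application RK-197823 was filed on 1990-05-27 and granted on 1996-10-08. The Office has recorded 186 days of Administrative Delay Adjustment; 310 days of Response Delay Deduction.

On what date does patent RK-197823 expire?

(a) grant + 12 years → 8 October 2008.
(b) filing + 15 years → 27 May 2005.
Later of the two: 8 October 2008.
Administrative Delay Adjustment: +186 days → 12 April 2009.
Response Delay Deduction: −310 days → 6 June 2008.

2008-06-06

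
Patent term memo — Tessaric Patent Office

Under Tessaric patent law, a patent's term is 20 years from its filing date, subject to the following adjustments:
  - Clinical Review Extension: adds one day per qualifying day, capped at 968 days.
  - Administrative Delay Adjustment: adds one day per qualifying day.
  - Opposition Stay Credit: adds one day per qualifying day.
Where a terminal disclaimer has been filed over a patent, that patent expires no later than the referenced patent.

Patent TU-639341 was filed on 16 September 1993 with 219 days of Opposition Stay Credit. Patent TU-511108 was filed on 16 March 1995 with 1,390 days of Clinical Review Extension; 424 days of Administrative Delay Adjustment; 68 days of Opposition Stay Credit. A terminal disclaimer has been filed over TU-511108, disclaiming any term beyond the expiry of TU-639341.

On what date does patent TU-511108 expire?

Natural term of TU-511108:
  Base: filing + 20 years → 16 March 2015.
  Clinical Review Extension: 1390 days claimed exceeds the 968-day cap, so +968 days → 8 November 2017.
  Administrative Delay Adjustment: +424 days → 6 January 2019.
  Opposition Stay Credit: +68 days → 15 March 2019.
Expiry of referenced patent TU-639341:
  Base: filing + 20 years → 16 September 2013.
  Opposition Stay Credit: +219 days → 23 April 2014.
Terminal disclaimer: TU-511108 expires on the earlier of 15 March 2019 and 23 April 2014.

2014-04-23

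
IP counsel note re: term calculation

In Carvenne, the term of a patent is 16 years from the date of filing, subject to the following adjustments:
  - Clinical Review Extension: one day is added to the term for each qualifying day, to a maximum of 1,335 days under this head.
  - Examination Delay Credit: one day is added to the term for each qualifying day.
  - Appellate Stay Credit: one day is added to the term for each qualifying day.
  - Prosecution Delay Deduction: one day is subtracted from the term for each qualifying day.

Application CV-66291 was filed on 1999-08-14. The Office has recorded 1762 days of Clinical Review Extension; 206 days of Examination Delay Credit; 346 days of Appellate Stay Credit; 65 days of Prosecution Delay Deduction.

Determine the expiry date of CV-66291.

Base term: filing date + 16 years → 14 August 2015.
Clinical Review Extension: 1762 days claimed exceeds the 1335-day cap, so +1335 days → 10 April 2019.
Examination Delay Credit: +206 days → 2 November 2019.
Appellate Stay Credit: +346 days → 13 October 2020.
Prosecution Delay Deduction: −65 days → 9 August 2020.

August 9, 2020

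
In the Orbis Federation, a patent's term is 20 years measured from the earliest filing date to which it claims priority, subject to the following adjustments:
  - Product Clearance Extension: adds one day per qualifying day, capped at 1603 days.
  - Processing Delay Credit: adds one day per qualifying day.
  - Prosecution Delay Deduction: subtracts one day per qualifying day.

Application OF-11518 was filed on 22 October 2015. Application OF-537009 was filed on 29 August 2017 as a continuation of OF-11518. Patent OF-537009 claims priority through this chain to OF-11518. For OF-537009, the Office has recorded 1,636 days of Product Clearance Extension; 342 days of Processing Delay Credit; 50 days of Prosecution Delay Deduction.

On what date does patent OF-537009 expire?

December 29, 2040

Earliest priority filing: 22 October 2015.
Base term: 22 October 2015 + 20 years → 22 October 2035.
Product Clearance Extension: 1636 days claimed exceeds the 1603-day cap, so +1603 days → 12 March 2040.
Processing Delay Credit: +342 days → 17 February 2041.
Prosecution Delay Deduction: −50 days → 29 December 2040.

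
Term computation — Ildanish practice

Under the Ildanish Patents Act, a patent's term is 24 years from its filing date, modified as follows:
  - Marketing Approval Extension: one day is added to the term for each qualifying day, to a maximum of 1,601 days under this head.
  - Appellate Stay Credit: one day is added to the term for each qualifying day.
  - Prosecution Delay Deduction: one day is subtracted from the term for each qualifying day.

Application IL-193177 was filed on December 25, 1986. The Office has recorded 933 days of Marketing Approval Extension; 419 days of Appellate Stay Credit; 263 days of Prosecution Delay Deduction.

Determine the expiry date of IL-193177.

Base term: filing date + 24 years → 25 December 2010.
Marketing Approval Extension: 933 days (within the 1601-day cap) → +933 days → 15 July 2013.
Appellate Stay Credit: +419 days → 7 September 2014.
Prosecution Delay Deduction: −263 days → 18 December 2013.

2013-12-18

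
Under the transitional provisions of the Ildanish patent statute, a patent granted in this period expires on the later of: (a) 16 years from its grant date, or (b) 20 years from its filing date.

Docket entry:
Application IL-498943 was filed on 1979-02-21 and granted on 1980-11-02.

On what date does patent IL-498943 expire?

(a) grant + 16 years → 2 November 1996.
(b) filing + 20 years → 21 February 1999.
Later of the two: 21 February 1999.

February 21, 1999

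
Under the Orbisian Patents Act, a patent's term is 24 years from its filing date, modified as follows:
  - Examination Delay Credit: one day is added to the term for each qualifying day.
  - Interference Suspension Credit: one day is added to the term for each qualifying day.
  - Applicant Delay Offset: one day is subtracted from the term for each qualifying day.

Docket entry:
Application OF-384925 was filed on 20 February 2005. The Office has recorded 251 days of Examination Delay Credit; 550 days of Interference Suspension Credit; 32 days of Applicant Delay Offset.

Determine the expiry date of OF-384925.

Base term: filing date + 24 years → 20 February 2029.
Examination Delay Credit: +251 days → 29 October 2029.
Interference Suspension Credit: +550 days → 2 May 2031.
Applicant Delay Offset: −32 days → 31 March 2031.

2031-03-31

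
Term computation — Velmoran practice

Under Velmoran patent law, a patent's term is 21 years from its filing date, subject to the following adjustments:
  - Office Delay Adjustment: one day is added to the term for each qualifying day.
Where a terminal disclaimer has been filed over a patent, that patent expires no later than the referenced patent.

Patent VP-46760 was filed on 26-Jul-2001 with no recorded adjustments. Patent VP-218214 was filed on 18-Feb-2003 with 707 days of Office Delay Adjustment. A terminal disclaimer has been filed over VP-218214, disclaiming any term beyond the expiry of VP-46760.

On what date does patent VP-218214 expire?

Natural term of VP-218214:
  Base: filing + 21 years → 18 February 2024.
  Office Delay Adjustment: +707 days → 25 January 2026.
Expiry of referenced patent VP-46760:
  Base: filing + 21 years → 26 July 2022.
Terminal disclaimer: VP-218214 expires on the earlier of 25 January 2026 and 26 July 2022.

July 26, 2022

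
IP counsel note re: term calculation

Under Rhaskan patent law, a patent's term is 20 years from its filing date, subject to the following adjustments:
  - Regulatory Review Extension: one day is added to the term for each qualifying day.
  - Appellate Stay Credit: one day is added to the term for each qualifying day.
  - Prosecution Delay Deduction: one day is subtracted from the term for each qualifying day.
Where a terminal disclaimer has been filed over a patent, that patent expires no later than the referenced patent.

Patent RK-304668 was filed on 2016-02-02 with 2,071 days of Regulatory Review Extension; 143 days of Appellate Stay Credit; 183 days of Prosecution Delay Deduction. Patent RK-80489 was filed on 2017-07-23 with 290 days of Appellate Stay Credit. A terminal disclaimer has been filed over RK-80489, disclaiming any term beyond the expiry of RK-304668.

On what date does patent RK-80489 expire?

Natural term of RK-80489:
  Base: filing + 20 years → 23 July 2037.
  Appellate Stay Credit: +290 days → 9 May 2038.
Expiry of referenced patent RK-304668:
  Base: filing + 20 years → 2 February 2036.
  Regulatory Review Extension: +2071 days → 4 October 2041.
  Appellate Stay Credit: +143 days → 24 February 2042.
  Prosecution Delay Deduction: −183 days → 25 August 2041.
Terminal disclaimer: RK-80489 expires on the earlier of 9 May 2038 and 25 August 2041.

May 9, 2038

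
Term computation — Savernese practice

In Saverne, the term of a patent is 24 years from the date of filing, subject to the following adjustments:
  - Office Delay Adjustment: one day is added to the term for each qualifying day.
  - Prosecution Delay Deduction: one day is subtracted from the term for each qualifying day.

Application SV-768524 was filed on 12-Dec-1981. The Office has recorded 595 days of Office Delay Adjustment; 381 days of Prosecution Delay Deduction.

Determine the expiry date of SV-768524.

July 14, 2006

Base term: filing date + 24 years → 12 December 2005.
Office Delay Adjustment: +595 days → 30 July 2007.
Prosecution Delay Deduction: −381 days → 14 July 2006.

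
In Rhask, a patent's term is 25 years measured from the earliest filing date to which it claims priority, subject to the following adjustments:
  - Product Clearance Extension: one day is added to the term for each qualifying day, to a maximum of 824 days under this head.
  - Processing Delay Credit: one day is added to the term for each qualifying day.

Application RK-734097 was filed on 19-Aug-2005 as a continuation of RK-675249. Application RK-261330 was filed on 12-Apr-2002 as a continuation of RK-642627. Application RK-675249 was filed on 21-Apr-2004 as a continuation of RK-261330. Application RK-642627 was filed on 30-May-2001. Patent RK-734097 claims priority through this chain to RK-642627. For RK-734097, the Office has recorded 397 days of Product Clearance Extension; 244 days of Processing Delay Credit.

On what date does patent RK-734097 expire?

2028-03-01

Earliest priority filing: 30 May 2001.
Base term: 30 May 2001 + 25 years → 30 May 2026.
Product Clearance Extension: 397 days (within the 824-day cap) → +397 days → 1 July 2027.
Processing Delay Credit: +244 days → 1 March 2028.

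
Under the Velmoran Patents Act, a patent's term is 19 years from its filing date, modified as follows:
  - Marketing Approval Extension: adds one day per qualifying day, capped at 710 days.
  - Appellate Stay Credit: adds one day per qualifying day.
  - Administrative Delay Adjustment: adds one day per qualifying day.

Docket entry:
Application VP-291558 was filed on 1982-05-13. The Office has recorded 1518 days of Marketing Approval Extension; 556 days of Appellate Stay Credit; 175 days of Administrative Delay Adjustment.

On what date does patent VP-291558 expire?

Base term: filing date + 19 years → 13 May 2001.
Marketing Approval Extension: 1518 days claimed exceeds the 710-day cap, so +710 days → 23 April 2003.
Appellate Stay Credit: +556 days → 30 October 2004.
Administrative Delay Adjustment: +175 days → 23 April 2005.

2005-04-23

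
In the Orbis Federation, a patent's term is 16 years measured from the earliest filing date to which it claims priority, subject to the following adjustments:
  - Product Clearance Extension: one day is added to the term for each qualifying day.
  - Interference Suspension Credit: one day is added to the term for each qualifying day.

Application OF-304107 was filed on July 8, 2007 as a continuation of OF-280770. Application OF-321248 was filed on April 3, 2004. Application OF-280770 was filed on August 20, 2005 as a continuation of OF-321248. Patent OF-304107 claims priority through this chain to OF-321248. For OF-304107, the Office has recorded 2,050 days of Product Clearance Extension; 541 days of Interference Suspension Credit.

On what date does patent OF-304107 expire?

May 8, 2027

Earliest priority filing: 3 April 2004.
Base term: 3 April 2004 + 16 years → 3 April 2020.
Product Clearance Extension: +2050 days → 13 November 2025.
Interference Suspension Credit: +541 days → 8 May 2027.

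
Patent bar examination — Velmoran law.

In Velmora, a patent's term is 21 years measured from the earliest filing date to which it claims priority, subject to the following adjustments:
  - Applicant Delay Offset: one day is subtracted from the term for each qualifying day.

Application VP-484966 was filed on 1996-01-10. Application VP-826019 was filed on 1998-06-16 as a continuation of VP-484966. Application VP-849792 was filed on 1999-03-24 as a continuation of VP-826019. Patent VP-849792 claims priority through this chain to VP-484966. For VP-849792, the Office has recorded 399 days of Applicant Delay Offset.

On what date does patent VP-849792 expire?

Earliest priority filing: 10 January 1996.
Base term: 10 January 1996 + 21 years → 10 January 2017.
Applicant Delay Offset: −399 days → 8 December 2015.

December 8, 2015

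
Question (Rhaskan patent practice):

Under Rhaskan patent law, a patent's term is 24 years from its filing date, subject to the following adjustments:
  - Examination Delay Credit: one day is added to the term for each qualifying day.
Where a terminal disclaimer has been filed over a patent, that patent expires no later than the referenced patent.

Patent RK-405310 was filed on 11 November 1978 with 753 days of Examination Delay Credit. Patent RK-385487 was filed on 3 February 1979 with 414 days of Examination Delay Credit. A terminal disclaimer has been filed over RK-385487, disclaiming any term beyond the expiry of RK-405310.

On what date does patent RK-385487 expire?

Natural term of RK-385487:
  Base: filing + 24 years → 3 February 2003.
  Examination Delay Credit: +414 days → 23 March 2004.
Expiry of referenced patent RK-405310:
  Base: filing + 24 years → 11 November 2002.
  Examination Delay Credit: +753 days → 3 December 2004.
Terminal disclaimer: RK-385487 expires on the earlier of 23 March 2004 and 3 December 2004.

2004-03-23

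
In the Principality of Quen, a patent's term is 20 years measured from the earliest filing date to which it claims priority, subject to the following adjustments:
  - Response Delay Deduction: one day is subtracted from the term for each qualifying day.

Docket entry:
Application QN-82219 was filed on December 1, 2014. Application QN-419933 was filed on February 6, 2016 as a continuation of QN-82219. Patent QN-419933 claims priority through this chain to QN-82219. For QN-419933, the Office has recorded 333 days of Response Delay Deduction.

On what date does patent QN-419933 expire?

Earliest priority filing: 1 December 2014.
Base term: 1 December 2014 + 20 years → 1 December 2034.
Response Delay Deduction: −333 days → 2 January 2034.

2034-01-02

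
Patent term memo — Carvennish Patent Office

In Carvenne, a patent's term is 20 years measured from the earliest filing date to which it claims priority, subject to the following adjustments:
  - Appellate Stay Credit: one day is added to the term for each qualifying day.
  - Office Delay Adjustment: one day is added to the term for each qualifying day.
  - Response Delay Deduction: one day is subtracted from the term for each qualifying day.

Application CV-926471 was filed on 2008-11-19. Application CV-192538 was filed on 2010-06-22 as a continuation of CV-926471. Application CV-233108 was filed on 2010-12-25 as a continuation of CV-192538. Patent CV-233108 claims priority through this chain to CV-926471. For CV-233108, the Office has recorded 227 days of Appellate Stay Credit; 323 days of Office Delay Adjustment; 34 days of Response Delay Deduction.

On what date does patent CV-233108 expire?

Earliest priority filing: 19 November 2008.
Base term: 19 November 2008 + 20 years → 19 November 2028.
Appellate Stay Credit: +227 days → 4 July 2029.
Office Delay Adjustment: +323 days → 23 May 2030.
Response Delay Deduction: −34 days → 19 April 2030.

April 19, 2030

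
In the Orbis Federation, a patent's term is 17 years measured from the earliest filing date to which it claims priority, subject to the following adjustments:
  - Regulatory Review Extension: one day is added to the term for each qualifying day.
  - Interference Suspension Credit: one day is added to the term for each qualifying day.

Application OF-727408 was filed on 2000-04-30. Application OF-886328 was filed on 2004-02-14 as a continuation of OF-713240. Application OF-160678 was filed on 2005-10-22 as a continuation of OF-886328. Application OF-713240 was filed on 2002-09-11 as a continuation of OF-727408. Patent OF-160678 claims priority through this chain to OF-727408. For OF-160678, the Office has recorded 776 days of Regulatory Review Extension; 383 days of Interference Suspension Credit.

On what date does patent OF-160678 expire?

Earliest priority filing: 30 April 2000.
Base term: 30 April 2000 + 17 years → 30 April 2017.
Regulatory Review Extension: +776 days → 15 June 2019.
Interference Suspension Credit: +383 days → 2 July 2020.

2020-07-02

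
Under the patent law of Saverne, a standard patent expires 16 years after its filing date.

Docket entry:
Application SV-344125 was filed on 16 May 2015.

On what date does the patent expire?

Filing date + 16 years → 16 May 2031.

May 16, 2031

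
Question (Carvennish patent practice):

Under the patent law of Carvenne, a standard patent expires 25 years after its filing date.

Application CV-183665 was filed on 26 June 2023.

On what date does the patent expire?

2048-06-26

Filing date + 25 years → 26 June 2048.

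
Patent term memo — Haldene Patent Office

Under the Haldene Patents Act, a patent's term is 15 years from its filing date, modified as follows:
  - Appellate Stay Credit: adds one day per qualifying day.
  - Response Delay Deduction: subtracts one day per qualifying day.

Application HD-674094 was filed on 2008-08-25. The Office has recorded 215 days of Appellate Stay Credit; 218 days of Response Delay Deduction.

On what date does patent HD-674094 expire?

Base term: filing date + 15 years → 25 August 2023.
Appellate Stay Credit: +215 days → 27 March 2024.
Response Delay Deduction: −218 days → 22 August 2023.

August 22, 2023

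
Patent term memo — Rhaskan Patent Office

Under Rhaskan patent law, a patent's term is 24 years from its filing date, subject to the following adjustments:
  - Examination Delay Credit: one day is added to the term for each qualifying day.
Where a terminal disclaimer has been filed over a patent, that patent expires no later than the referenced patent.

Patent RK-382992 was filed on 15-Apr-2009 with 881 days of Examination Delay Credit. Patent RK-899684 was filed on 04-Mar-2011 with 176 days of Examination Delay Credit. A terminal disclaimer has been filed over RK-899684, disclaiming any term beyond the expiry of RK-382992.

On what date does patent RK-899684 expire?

Natural term of RK-899684:
  Base: filing + 24 years → 4 March 2035.
  Examination Delay Credit: +176 days → 27 August 2035.
Expiry of referenced patent RK-382992:
  Base: filing + 24 years → 15 April 2033.
  Examination Delay Credit: +881 days → 13 September 2035.
Terminal disclaimer: RK-899684 expires on the earlier of 27 August 2035 and 13 September 2035.

2035-08-27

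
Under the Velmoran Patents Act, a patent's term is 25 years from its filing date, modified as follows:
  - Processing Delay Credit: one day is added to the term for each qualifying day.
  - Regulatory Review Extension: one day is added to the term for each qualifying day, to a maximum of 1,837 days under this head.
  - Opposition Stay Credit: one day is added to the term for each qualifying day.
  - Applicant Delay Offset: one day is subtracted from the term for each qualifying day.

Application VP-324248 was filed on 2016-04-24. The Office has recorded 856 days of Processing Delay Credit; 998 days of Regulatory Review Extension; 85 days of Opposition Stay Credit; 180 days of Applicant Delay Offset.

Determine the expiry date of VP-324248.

2046-02-16

Base term: filing date + 25 years → 24 April 2041.
Processing Delay Credit: +856 days → 28 August 2043.
Regulatory Review Extension: 998 days (within the 1837-day cap) → +998 days → 22 May 2046.
Opposition Stay Credit: +85 days → 15 August 2046.
Applicant Delay Offset: −180 days → 16 February 2046.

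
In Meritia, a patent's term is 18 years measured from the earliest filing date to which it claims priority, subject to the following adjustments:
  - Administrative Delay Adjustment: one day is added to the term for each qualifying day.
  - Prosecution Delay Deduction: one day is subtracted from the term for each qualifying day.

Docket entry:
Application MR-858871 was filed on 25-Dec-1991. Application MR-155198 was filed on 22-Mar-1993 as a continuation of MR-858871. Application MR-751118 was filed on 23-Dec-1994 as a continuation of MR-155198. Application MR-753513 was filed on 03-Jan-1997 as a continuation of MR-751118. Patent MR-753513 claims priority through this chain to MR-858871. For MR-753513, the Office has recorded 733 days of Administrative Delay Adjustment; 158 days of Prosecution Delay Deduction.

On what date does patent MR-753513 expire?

Earliest priority filing: 25 December 1991.
Base term: 25 December 1991 + 18 years → 25 December 2009.
Administrative Delay Adjustment: +733 days → 28 December 2011.
Prosecution Delay Deduction: −158 days → 23 July 2011.

July 23, 2011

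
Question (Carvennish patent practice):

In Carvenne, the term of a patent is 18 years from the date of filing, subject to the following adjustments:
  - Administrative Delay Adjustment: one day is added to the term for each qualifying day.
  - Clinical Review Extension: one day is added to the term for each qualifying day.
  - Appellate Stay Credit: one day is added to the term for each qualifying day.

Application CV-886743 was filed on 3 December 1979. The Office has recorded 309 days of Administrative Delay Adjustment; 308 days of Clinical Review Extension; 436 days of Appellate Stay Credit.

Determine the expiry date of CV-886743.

October 21, 2000

Base term: filing date + 18 years → 3 December 1997.
Administrative Delay Adjustment: +309 days → 8 October 1998.
Clinical Review Extension: +308 days → 12 August 1999.
Appellate Stay Credit: +436 days → 21 October 2000.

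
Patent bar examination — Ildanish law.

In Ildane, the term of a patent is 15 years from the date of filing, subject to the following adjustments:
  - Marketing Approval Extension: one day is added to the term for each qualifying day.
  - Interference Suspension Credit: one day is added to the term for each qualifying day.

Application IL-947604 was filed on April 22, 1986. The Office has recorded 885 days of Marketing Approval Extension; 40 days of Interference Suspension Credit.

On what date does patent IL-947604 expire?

2003-11-03

Base term: filing date + 15 years → 22 April 2001.
Marketing Approval Extension: +885 days → 24 September 2003.
Interference Suspension Credit: +40 days → 3 November 2003.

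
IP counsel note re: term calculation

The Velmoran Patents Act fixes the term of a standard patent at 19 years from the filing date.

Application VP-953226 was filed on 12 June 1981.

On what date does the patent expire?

2000-06-12

Filing date + 19 years → 12 June 2000.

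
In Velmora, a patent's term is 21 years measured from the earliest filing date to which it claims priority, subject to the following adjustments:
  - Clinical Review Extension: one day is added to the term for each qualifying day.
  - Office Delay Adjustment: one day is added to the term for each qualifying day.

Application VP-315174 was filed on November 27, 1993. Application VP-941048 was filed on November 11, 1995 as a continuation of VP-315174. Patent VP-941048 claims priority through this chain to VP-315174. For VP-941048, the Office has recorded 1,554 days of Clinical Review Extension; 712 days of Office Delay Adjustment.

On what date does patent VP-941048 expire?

Earliest priority filing: 27 November 1993.
Base term: 27 November 1993 + 21 years → 27 November 2014.
Clinical Review Extension: +1554 days → 28 February 2019.
Office Delay Adjustment: +712 days → 9 February 2021.

2021-02-09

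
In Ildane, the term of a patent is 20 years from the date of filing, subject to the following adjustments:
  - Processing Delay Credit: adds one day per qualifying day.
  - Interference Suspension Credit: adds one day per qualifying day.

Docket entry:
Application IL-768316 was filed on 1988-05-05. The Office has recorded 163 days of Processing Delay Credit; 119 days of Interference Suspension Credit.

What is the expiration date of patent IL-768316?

February 11, 2009

Base term: filing date + 20 years → 5 May 2008.
Processing Delay Credit: +163 days → 15 October 2008.
Interference Suspension Credit: +119 days → 11 February 2009.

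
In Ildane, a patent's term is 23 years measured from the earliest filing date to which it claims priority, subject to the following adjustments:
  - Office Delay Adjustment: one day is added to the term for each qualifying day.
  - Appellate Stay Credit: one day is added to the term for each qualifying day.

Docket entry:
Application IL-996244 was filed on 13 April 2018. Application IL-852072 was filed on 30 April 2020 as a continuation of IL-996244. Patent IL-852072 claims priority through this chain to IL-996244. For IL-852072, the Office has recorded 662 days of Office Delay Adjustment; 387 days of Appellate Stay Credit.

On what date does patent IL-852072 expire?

Earliest priority filing: 13 April 2018.
Base term: 13 April 2018 + 23 years → 13 April 2041.
Office Delay Adjustment: +662 days → 4 February 2043.
Appellate Stay Credit: +387 days → 26 February 2044.

2044-02-26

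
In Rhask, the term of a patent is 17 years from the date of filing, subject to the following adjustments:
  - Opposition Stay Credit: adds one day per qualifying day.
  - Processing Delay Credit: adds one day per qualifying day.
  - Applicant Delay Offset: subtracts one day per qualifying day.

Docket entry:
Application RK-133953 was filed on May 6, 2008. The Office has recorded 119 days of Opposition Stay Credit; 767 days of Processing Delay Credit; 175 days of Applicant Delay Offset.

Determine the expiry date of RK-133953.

Base term: filing date + 17 years → 6 May 2025.
Opposition Stay Credit: +119 days → 2 September 2025.
Processing Delay Credit: +767 days → 9 October 2027.
Applicant Delay Offset: −175 days → 17 April 2027.

April 17, 2027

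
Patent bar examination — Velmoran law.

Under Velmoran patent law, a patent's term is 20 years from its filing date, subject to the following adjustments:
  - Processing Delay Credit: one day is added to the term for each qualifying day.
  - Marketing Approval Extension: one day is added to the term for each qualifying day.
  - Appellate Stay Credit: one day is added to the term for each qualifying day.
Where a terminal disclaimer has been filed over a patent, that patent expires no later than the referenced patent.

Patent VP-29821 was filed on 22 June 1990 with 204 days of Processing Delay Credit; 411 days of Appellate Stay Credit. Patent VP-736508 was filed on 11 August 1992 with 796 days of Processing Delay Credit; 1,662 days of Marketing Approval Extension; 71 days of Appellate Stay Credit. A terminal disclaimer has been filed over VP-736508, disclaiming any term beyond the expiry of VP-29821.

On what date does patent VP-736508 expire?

February 27, 2012

Natural term of VP-736508:
  Base: filing + 20 years → 11 August 2012.
  Processing Delay Credit: +796 days → 16 October 2014.
  Marketing Approval Extension: +1662 days → 5 May 2019.
  Appellate Stay Credit: +71 days → 15 July 2019.
Expiry of referenced patent VP-29821:
  Base: filing + 20 years → 22 June 2010.
  Processing Delay Credit: +204 days → 12 January 2011.
  Appellate Stay Credit: +411 days → 27 February 2012.
Terminal disclaimer: VP-736508 expires on the earlier of 15 July 2019 and 27 February 2012.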